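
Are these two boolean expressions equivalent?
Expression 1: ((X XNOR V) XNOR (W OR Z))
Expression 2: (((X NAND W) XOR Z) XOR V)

No. Counterexample: with X=0, Z=0, V=0, W=0, Expression 1 = 0 but Expression 2 = 1.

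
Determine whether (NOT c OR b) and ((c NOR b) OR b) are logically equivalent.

Yes, they are equivalent — the two output columns agree on all 4 assignments:
c | b | Expression 1 | Expression 2
-----------------------------------
0 | 0 | 1 | 1
0 | 1 | 1 | 1
1 | 0 | 0 | 0
1 | 1 | 1 | 1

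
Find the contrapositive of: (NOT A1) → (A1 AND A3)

Contrapositive: NOT (A1 AND A3) → A1
Note: A statement and its contrapositive are logically equivalent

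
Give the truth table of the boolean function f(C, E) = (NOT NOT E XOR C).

C | E | Output
--------------
0 | 0 | 0
0 | 1 | 1
1 | 0 | 1
1 | 1 | 0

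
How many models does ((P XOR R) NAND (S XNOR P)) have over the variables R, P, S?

Satisfying assignments: (0,0,0), (0,0,1), (0,1,0), (1,0,1), (1,1,0), (1,1,1)
Count: 6 out of 8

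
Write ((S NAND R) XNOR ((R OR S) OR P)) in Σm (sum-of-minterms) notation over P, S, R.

Σm(1, 2, 4, 5, 6) = (NOT P AND NOT S AND R) OR (NOT P AND S AND NOT R) OR (P AND NOT S AND NOT R) OR (P AND NOT S AND R) OR (P AND S AND NOT R)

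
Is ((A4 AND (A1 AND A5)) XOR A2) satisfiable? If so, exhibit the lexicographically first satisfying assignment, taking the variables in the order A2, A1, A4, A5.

A2=0, A1=1, A4=1, A5=1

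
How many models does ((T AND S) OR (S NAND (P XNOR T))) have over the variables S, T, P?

Satisfying assignments: (0,0,0), (0,0,1), (0,1,0), (0,1,1), (1,0,1), (1,1,0), (1,1,1)
Count: 7 out of 8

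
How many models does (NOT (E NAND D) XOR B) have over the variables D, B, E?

Satisfying assignments: (0,1,0), (0,1,1), (1,0,1), (1,1,0)
Count: 4 out of 8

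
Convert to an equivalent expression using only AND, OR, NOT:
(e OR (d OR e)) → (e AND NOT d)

NOT (e OR (d OR e)) OR (e AND NOT d)
(Implication elimination: A → B = NOT A OR B)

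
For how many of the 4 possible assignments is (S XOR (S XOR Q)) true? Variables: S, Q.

Satisfying assignments: (0,1), (1,1)
Count: 2 out of 4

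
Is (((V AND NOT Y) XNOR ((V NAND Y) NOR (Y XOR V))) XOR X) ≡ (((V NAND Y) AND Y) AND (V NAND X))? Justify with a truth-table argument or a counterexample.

No. Counterexample: with Y=0, V=0, X=0, Expression 1 = 1 but Expression 2 = 0.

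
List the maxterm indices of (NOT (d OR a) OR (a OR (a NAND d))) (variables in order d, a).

ΠM() = TRUE (no maxterms)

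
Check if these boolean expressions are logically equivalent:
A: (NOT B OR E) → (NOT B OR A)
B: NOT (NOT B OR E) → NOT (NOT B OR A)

No, Inverse is not equivalent to original (counterexample: B=1, E=0, A=1)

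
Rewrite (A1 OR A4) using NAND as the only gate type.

((A1 NAND A1) NAND (A4 NAND A4))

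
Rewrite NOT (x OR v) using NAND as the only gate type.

(((x NAND x) NAND (v NAND v)) NAND ((x NAND x) NAND (v NAND v)))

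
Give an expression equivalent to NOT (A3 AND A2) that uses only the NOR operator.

(((A3 NOR A3) NOR (A2 NOR A2)) NOR ((A3 NOR A3) NOR (A2 NOR A2)))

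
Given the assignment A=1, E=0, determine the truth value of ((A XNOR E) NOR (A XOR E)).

Substituting: ((1 XNOR 0) NOR (1 XOR 0))
= 0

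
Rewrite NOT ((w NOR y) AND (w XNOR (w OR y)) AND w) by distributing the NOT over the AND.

NOT (w NOR y) OR NOT (w XNOR (w OR y)) OR NOT w
De Morgan's: NOT(AND of terms) = OR of negations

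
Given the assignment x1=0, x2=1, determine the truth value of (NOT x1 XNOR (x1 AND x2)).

Substituting: (NOT 0 XNOR (0 AND 1))
= 0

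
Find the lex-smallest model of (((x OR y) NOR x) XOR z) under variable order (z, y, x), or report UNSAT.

z=0, y=0, x=0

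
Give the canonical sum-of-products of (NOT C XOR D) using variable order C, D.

Σm(0, 3) = (NOT C AND NOT D) OR (C AND D)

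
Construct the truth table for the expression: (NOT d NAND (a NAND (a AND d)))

a | d | Output
--------------
0 | 0 | 0
0 | 1 | 1
1 | 0 | 0
1 | 1 | 1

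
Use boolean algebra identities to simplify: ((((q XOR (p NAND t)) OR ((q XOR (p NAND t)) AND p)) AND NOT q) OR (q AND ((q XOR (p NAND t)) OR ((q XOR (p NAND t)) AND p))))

By distribution ((E AND v) OR (E AND NOT v) = E) then absorption (E OR (E AND v) = E):
= (q XOR (p NAND t))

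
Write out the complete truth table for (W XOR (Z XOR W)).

Z | W | Output
--------------
0 | 0 | 0
0 | 1 | 0
1 | 0 | 1
1 | 1 | 1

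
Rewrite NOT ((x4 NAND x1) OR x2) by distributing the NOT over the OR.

NOT (x4 NAND x1) AND NOT x2
De Morgan's: NOT(OR of terms) = AND of negations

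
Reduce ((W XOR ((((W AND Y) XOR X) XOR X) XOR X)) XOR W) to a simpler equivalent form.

By XOR self-cancellation ((E XOR v) XOR v = E) then XOR self-cancellation ((E XOR v) XOR v = E):
= ((W AND Y) XOR X)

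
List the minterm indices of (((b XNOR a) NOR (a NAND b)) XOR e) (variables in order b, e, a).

Σm(2, 3, 6, 7) = (NOT b AND e AND NOT a) OR (NOT b AND e AND a) OR (b AND e AND NOT a) OR (b AND e AND a)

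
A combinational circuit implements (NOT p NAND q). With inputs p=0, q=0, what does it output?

Substituting: (NOT 0 NAND 0)
= 1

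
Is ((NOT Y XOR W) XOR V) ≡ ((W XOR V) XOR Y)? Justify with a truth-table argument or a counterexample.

No. Counterexample: with Y=0, W=0, V=0, Expression 1 = 1 but Expression 2 = 0.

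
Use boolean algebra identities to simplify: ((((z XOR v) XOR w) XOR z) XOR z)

By XOR self-cancellation ((E XOR v) XOR v = E):
= ((z XOR v) XOR w)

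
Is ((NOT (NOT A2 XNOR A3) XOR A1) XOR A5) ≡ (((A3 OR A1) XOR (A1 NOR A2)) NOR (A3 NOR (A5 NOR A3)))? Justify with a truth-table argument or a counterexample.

No. Counterexample: with A1=0, A2=0, A3=0, A5=0, Expression 1 = 1 but Expression 2 = 0.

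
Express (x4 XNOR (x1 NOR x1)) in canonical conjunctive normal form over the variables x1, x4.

(x1 OR x4) AND (NOT x1 OR NOT x4)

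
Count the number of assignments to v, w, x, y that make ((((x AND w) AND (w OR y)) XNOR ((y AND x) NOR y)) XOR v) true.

Satisfying assignments: (0,0,0,1), (0,0,1,1), (0,1,0,1), (0,1,1,0), (1,0,0,0), (1,0,1,0), (1,1,0,0), (1,1,1,1)
Count: 8 out of 16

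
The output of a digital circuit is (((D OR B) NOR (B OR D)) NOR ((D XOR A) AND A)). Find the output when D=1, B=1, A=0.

Substituting: (((1 OR 1) NOR (1 OR 1)) NOR ((1 XOR 0) AND 0))
= 1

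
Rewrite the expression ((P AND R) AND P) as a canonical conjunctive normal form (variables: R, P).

(R OR P) AND (R OR NOT P) AND (NOT R OR P)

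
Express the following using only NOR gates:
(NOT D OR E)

(((D NOR D) NOR E) NOR ((D NOR D) NOR E))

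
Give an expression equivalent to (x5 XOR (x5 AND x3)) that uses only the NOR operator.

((((x5 NOR ((x5 NOR x5) NOR (x3 NOR x3))) NOR (x5 NOR ((x5 NOR x5) NOR (x3 NOR x3)))) NOR ((x5 NOR ((x5 NOR x5) NOR (x3 NOR x3))) NOR (x5 NOR ((x5 NOR x5) NOR (x3 NOR x3))))) NOR ((((x5 NOR x5) NOR (((x5 NOR x5) NOR (x3 NOR x3)) NOR ((x5 NOR x5) NOR (x3 NOR x3)))) NOR ((x5 NOR x5) NOR (((x5 NOR x5) NOR (x3 NOR x3)) NOR ((x5 NOR x5) NOR (x3 NOR x3))))) NOR (((x5 NOR x5) NOR (((x5 NOR x5) NOR (x3 NOR x3)) NOR ((x5 NOR x5) NOR (x3 NOR x3)))) NOR ((x5 NOR x5) NOR (((x5 NOR x5) NOR (x3 NOR x3)) NOR ((x5 NOR x5) NOR (x3 NOR x3)))))))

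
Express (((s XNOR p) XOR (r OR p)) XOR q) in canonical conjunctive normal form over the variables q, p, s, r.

(q OR p OR s OR NOT r) AND (q OR p OR NOT s OR r) AND (q OR NOT p OR NOT s OR r) AND (q OR NOT p OR NOT s OR NOT r) AND (NOT q OR p OR s OR r) AND (NOT q OR p OR NOT s OR NOT r) AND (NOT q OR NOT p OR s OR r) AND (NOT q OR NOT p OR s OR NOT r)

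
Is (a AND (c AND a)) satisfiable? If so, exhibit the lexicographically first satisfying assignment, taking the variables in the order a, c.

a=1, c=1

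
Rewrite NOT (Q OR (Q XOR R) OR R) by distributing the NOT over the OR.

NOT Q AND NOT (Q XOR R) AND NOT R
De Morgan's: NOT(OR of terms) = AND of negations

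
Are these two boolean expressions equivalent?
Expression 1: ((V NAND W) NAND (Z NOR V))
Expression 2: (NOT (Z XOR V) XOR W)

No. Counterexample: with V=0, Z=0, W=0, Expression 1 = 0 but Expression 2 = 1.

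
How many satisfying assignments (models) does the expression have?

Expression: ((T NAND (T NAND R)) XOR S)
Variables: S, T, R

Satisfying assignments: (0,0,0), (0,0,1), (0,1,1), (1,1,0)
Count: 4 out of 8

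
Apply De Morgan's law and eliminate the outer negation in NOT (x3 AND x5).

NOT x3 OR NOT x5
De Morgan's: NOT(AND of terms) = OR of negations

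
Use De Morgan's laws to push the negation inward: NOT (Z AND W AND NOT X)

NOT Z OR NOT W OR X
De Morgan's: NOT(AND of terms) = OR of negations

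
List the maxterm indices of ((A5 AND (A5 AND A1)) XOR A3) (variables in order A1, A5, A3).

ΠM(0, 2, 4, 7) = (A1 OR A5 OR A3) AND (A1 OR NOT A5 OR A3) AND (NOT A1 OR A5 OR A3) AND (NOT A1 OR NOT A5 OR NOT A3)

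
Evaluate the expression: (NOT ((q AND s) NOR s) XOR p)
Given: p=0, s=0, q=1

Substituting: (NOT ((1 AND 0) NOR 0) XOR 0)
= 0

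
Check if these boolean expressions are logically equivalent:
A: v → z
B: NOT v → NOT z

No, Inverse is not equivalent to original (counterexample: v=0, y=0, z=1)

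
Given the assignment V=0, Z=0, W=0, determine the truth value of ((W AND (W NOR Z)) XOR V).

Substituting: ((0 AND (0 NOR 0)) XOR 0)
= 0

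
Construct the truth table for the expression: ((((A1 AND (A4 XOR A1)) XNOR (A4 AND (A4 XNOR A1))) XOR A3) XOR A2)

A3 | A4 | A2 | A1 | Output
--------------------------
0 | 0 | 0 | 0 | 1
0 | 0 | 0 | 1 | 0
0 | 0 | 1 | 0 | 0
0 | 0 | 1 | 1 | 1
0 | 1 | 0 | 0 | 1
0 | 1 | 0 | 1 | 0
0 | 1 | 1 | 0 | 0
0 | 1 | 1 | 1 | 1
1 | 0 | 0 | 0 | 0
1 | 0 | 0 | 1 | 1
1 | 0 | 1 | 0 | 1
1 | 0 | 1 | 1 | 0
1 | 1 | 0 | 0 | 0
1 | 1 | 0 | 1 | 1
1 | 1 | 1 | 0 | 1
1 | 1 | 1 | 1 | 0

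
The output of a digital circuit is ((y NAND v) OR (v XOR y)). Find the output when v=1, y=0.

Substituting: ((0 NAND 1) OR (1 XOR 0))
= 1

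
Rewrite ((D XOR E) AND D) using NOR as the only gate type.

((((((D NOR E) NOR (D NOR E)) NOR ((D NOR E) NOR (D NOR E))) NOR ((((D NOR D) NOR (E NOR E)) NOR ((D NOR D) NOR (E NOR E))) NOR (((D NOR D) NOR (E NOR E)) NOR ((D NOR D) NOR (E NOR E))))) NOR ((((D NOR E) NOR (D NOR E)) NOR ((D NOR E) NOR (D NOR E))) NOR ((((D NOR D) NOR (E NOR E)) NOR ((D NOR D) NOR (E NOR E))) NOR (((D NOR D) NOR (E NOR E)) NOR ((D NOR D) NOR (E NOR E)))))) NOR (D NOR D))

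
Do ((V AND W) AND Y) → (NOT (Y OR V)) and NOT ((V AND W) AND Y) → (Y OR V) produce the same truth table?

No, Inverse is not equivalent to original (counterexample: V=0, Y=0, W=0)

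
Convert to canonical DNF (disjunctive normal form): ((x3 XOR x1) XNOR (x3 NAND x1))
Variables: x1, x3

(NOT x1 AND x3) OR (x1 AND NOT x3) OR (x1 AND x3)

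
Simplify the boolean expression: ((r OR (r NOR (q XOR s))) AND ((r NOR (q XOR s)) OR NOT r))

By distribution ((E OR v) AND (E OR NOT v) = E):
= (r NOR (q XOR s))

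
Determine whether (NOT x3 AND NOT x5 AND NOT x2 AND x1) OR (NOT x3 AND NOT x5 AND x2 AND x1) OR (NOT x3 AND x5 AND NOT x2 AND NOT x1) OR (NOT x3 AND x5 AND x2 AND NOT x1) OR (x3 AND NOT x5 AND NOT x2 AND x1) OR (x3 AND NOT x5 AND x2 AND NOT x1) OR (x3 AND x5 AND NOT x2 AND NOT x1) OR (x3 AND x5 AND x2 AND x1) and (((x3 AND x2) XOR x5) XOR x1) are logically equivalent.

Yes, they are equivalent — the two output columns agree on all 16 assignments:
x3 | x5 | x2 | x1 | Expression 1 | Expression 2
-----------------------------------------------
0 | 0 | 0 | 0 | 0 | 0
0 | 0 | 0 | 1 | 1 | 1
0 | 0 | 1 | 0 | 0 | 0
0 | 0 | 1 | 1 | 1 | 1
0 | 1 | 0 | 0 | 1 | 1
0 | 1 | 0 | 1 | 0 | 0
0 | 1 | 1 | 0 | 1 | 1
0 | 1 | 1 | 1 | 0 | 0
1 | 0 | 0 | 0 | 0 | 0
1 | 0 | 0 | 1 | 1 | 1
1 | 0 | 1 | 0 | 1 | 1
1 | 0 | 1 | 1 | 0 | 0
1 | 1 | 0 | 0 | 1 | 1
1 | 1 | 0 | 1 | 0 | 0
1 | 1 | 1 | 0 | 0 | 0
1 | 1 | 1 | 1 | 1 | 1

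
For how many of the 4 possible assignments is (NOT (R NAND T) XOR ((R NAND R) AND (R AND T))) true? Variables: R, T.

Satisfying assignments: (1,1)
Count: 1 out of 4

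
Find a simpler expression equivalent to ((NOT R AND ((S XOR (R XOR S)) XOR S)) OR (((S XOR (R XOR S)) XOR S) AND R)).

By distribution ((E AND v) OR (E AND NOT v) = E) then XOR self-cancellation ((E XOR v) XOR v = E):
= (R XOR S)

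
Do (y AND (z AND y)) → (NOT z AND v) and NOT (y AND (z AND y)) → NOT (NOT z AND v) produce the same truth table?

No, Inverse is not equivalent to original (counterexample: v=0, z=1, y=1)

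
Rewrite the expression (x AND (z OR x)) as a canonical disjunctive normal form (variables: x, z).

(x AND NOT z) OR (x AND z)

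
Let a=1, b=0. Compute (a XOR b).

Substituting: (1 XOR 0)
= 1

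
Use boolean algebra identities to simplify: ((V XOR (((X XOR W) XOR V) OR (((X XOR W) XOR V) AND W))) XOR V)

By XOR self-cancellation ((E XOR v) XOR v = E) then absorption (E OR (E AND v) = E):
= ((X XOR W) XOR V)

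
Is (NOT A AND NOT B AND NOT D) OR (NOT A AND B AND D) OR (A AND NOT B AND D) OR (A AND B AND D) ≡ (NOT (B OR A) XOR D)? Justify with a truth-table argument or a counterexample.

Yes, they are equivalent — the two output columns agree on all 8 assignments:
A | B | D | Expression 1 | Expression 2
---------------------------------------
0 | 0 | 0 | 1 | 1
0 | 0 | 1 | 0 | 0
0 | 1 | 0 | 0 | 0
0 | 1 | 1 | 1 | 1
1 | 0 | 0 | 0 | 0
1 | 0 | 1 | 1 | 1
1 | 1 | 0 | 0 | 0
1 | 1 | 1 | 1 | 1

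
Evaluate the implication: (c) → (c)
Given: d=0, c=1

Antecedent (c) = 1; consequent (c) = 1.
1 → 1 = 1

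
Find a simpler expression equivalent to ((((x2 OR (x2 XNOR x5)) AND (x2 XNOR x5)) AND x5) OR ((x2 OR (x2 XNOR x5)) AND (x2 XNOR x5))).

By absorption (E OR (E AND v) = E) then absorption (E AND (E OR v) = E):
= (x2 XNOR x5)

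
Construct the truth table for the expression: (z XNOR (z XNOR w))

z | w | Output
--------------
0 | 0 | 0
0 | 1 | 1
1 | 0 | 0
1 | 1 | 1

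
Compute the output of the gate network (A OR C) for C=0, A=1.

Substituting: (1 OR 0)
= 1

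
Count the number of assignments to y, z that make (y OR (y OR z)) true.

Satisfying assignments: (0,1), (1,0), (1,1)
Count: 3 out of 4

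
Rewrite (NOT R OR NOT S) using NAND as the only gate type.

(((R NAND R) NAND (R NAND R)) NAND ((S NAND S) NAND (S NAND S)))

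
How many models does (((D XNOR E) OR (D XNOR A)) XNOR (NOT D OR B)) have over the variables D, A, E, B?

Satisfying assignments: (0,0,0,0), (0,0,0,1), (0,0,1,0), (0,0,1,1), (0,1,0,0), (0,1,0,1), (1,0,0,0), (1,0,1,1), (1,1,0,1), (1,1,1,1)
Count: 10 out of 16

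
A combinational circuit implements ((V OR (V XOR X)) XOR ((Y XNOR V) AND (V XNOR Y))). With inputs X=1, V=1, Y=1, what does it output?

Substituting: ((1 OR (1 XOR 1)) XOR ((1 XNOR 1) AND (1 XNOR 1)))
= 0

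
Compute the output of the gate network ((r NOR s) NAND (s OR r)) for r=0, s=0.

Substituting: ((0 NOR 0) NAND (0 OR 0))
= 1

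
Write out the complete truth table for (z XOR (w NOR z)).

z | w | Output
--------------
0 | 0 | 1
0 | 1 | 0
1 | 0 | 1
1 | 1 | 1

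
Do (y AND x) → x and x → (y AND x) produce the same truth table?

No, Converse is not equivalent to original (counterexample: x=1, y=0)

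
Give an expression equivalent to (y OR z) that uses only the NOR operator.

((y NOR z) NOR (y NOR z))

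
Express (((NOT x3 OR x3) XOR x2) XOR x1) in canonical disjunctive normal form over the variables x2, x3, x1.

(NOT x2 AND NOT x3 AND NOT x1) OR (NOT x2 AND x3 AND NOT x1) OR (x2 AND NOT x3 AND x1) OR (x2 AND x3 AND x1)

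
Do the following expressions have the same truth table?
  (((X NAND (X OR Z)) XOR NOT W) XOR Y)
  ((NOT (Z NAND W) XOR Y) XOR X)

No. Counterexample: with W=1, Y=0, Z=0, X=0, Expression 1 = 1 but Expression 2 = 0.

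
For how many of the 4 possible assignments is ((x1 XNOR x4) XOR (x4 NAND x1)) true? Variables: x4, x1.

Satisfying assignments: (0,1), (1,0), (1,1)
Count: 3 out of 4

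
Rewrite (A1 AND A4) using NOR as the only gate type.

((A1 NOR A1) NOR (A4 NOR A4))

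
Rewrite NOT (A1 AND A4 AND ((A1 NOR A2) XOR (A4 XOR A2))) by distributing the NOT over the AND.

NOT A1 OR NOT A4 OR NOT ((A1 NOR A2) XOR (A4 XOR A2))
De Morgan's: NOT(AND of terms) = OR of negations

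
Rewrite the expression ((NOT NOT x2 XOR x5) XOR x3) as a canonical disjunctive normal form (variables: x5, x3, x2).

(NOT x5 AND NOT x3 AND x2) OR (NOT x5 AND x3 AND NOT x2) OR (x5 AND NOT x3 AND NOT x2) OR (x5 AND x3 AND x2)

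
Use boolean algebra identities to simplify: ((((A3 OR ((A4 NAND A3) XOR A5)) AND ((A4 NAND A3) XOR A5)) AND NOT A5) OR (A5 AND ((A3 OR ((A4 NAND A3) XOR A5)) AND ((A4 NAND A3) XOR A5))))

By distribution ((E AND v) OR (E AND NOT v) = E) then absorption (E AND (E OR v) = E):
= ((A4 NAND A3) XOR A5)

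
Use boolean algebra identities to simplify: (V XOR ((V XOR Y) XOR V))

By XOR self-cancellation ((E XOR v) XOR v = E):
= (V XOR Y)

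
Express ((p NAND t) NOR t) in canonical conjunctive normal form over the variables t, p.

(t OR p) AND (t OR NOT p) AND (NOT t OR p) AND (NOT t OR NOT p)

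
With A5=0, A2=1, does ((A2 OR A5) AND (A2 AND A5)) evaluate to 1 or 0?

Substituting: ((1 OR 0) AND (1 AND 0))
= 0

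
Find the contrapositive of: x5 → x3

Contrapositive: NOT x3 → NOT x5
Note: A statement and its contrapositive are logically equivalent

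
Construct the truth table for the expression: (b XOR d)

b | d | Output
--------------
0 | 0 | 0
0 | 1 | 1
1 | 0 | 1
1 | 1 | 0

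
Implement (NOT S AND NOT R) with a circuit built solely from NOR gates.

(((S NOR S) NOR (S NOR S)) NOR ((R NOR R) NOR (R NOR R)))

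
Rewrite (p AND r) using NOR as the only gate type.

((p NOR p) NOR (r NOR r))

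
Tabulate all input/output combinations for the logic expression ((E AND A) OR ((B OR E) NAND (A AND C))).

B | C | A | E | Output
----------------------
0 | 0 | 0 | 0 | 1
0 | 0 | 0 | 1 | 1
0 | 0 | 1 | 0 | 1
0 | 0 | 1 | 1 | 1
0 | 1 | 0 | 0 | 1
0 | 1 | 0 | 1 | 1
0 | 1 | 1 | 0 | 1
0 | 1 | 1 | 1 | 1
1 | 0 | 0 | 0 | 1
1 | 0 | 0 | 1 | 1
1 | 0 | 1 | 0 | 1
1 | 0 | 1 | 1 | 1
1 | 1 | 0 | 0 | 1
1 | 1 | 0 | 1 | 1
1 | 1 | 1 | 0 | 0
1 | 1 | 1 | 1 | 1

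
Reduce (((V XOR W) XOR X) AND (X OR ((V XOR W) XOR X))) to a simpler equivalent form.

By absorption (E AND (E OR v) = E):
= ((V XOR W) XOR X)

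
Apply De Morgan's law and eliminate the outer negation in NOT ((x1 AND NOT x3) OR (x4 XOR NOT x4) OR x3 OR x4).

NOT (x1 AND NOT x3) AND NOT (x4 XOR NOT x4) AND NOT x3 AND NOT x4
De Morgan's: NOT(OR of terms) = AND of negations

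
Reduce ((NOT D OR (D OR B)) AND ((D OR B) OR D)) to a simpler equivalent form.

By distribution ((E OR v) AND (E OR NOT v) = E):
= (D OR B)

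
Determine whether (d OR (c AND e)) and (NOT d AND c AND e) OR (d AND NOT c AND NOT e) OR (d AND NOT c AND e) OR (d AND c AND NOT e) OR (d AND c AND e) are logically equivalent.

Yes, they are equivalent — the two output columns agree on all 8 assignments:
d | c | e | Expression 1 | Expression 2
---------------------------------------
0 | 0 | 0 | 0 | 0
0 | 0 | 1 | 0 | 0
0 | 1 | 0 | 0 | 0
0 | 1 | 1 | 1 | 1
1 | 0 | 0 | 1 | 1
1 | 0 | 1 | 1 | 1
1 | 1 | 0 | 1 | 1
1 | 1 | 1 | 1 | 1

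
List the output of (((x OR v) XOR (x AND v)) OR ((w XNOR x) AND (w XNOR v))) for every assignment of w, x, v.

w | x | v | Output
------------------
0 | 0 | 0 | 1
0 | 0 | 1 | 1
0 | 1 | 0 | 1
0 | 1 | 1 | 0
1 | 0 | 0 | 0
1 | 0 | 1 | 1
1 | 1 | 0 | 1
1 | 1 | 1 | 1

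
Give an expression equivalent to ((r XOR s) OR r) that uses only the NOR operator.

((((((r NOR s) NOR (r NOR s)) NOR ((r NOR s) NOR (r NOR s))) NOR ((((r NOR r) NOR (s NOR s)) NOR ((r NOR r) NOR (s NOR s))) NOR (((r NOR r) NOR (s NOR s)) NOR ((r NOR r) NOR (s NOR s))))) NOR r) NOR (((((r NOR s) NOR (r NOR s)) NOR ((r NOR s) NOR (r NOR s))) NOR ((((r NOR r) NOR (s NOR s)) NOR ((r NOR r) NOR (s NOR s))) NOR (((r NOR r) NOR (s NOR s)) NOR ((r NOR r) NOR (s NOR s))))) NOR r))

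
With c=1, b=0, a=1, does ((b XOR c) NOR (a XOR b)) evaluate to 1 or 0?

Substituting: ((0 XOR 1) NOR (1 XOR 0))
= 0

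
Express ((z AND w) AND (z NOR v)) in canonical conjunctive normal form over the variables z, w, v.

(z OR w OR v) AND (z OR w OR NOT v) AND (z OR NOT w OR v) AND (z OR NOT w OR NOT v) AND (NOT z OR w OR v) AND (NOT z OR w OR NOT v) AND (NOT z OR NOT w OR v) AND (NOT z OR NOT w OR NOT v)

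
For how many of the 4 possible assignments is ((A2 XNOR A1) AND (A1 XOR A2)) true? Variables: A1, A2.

No assignment satisfies the expression.
Count: 0 out of 4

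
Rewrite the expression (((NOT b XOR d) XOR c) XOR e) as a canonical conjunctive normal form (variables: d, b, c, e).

(d OR b OR c OR NOT e) AND (d OR b OR NOT c OR e) AND (d OR NOT b OR c OR e) AND (d OR NOT b OR NOT c OR NOT e) AND (NOT d OR b OR c OR e) AND (NOT d OR b OR NOT c OR NOT e) AND (NOT d OR NOT b OR c OR NOT e) AND (NOT d OR NOT b OR NOT c OR e)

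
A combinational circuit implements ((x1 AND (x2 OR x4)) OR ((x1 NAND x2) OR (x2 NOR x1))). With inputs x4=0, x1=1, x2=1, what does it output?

Substituting: ((1 AND (1 OR 0)) OR ((1 NAND 1) OR (1 NOR 1)))
= 1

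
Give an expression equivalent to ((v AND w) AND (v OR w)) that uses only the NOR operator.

((((v NOR v) NOR (w NOR w)) NOR ((v NOR v) NOR (w NOR w))) NOR (((v NOR w) NOR (v NOR w)) NOR ((v NOR w) NOR (v NOR w))))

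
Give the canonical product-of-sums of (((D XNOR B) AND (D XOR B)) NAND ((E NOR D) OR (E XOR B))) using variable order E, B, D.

ΠM() = TRUE (no maxterms)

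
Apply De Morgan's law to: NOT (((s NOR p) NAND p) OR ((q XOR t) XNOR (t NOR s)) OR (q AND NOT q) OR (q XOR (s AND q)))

NOT ((s NOR p) NAND p) AND NOT ((q XOR t) XNOR (t NOR s)) AND NOT (q AND NOT q) AND NOT (q XOR (s AND q))
De Morgan's: NOT(OR of terms) = AND of negations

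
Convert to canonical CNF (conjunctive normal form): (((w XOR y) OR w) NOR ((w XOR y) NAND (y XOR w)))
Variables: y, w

(y OR w) AND (y OR NOT w) AND (NOT y OR w) AND (NOT y OR NOT w)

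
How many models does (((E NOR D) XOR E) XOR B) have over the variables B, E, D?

Satisfying assignments: (0,0,0), (0,1,0), (0,1,1), (1,0,1)
Count: 4 out of 8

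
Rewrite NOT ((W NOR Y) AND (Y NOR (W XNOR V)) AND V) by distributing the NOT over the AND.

NOT (W NOR Y) OR NOT (Y NOR (W XNOR V)) OR NOT V
De Morgan's: NOT(AND of terms) = OR of negations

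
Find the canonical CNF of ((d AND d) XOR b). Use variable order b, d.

(b OR d) AND (NOT b OR NOT d)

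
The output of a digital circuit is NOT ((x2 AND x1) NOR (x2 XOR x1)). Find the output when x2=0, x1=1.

Substituting: NOT ((0 AND 1) NOR (0 XOR 1))
= 1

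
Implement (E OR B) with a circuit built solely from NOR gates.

((E NOR B) NOR (E NOR B))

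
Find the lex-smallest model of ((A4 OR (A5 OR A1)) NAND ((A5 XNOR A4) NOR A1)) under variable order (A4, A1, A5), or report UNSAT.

A4=0, A1=0, A5=0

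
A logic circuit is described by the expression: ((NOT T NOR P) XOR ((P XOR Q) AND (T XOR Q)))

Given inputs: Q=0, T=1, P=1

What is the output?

Substituting: ((NOT 1 NOR 1) XOR ((1 XOR 0) AND (1 XOR 0)))
= 1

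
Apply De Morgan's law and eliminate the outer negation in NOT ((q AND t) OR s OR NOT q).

NOT (q AND t) AND NOT s AND q
De Morgan's: NOT(OR of terms) = AND of negations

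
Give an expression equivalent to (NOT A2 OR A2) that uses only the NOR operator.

(((A2 NOR A2) NOR A2) NOR ((A2 NOR A2) NOR A2))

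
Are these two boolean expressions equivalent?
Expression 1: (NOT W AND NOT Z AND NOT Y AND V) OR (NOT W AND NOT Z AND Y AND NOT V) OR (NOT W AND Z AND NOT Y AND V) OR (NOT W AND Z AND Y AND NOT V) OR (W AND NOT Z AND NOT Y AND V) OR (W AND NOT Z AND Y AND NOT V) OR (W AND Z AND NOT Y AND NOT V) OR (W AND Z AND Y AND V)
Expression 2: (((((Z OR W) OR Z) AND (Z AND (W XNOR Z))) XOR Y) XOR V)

Yes, they are equivalent — the two output columns agree on all 16 assignments:
W | Z | Y | V | Expression 1 | Expression 2
-------------------------------------------
0 | 0 | 0 | 0 | 0 | 0
0 | 0 | 0 | 1 | 1 | 1
0 | 0 | 1 | 0 | 1 | 1
0 | 0 | 1 | 1 | 0 | 0
0 | 1 | 0 | 0 | 0 | 0
0 | 1 | 0 | 1 | 1 | 1
0 | 1 | 1 | 0 | 1 | 1
0 | 1 | 1 | 1 | 0 | 0
1 | 0 | 0 | 0 | 0 | 0
1 | 0 | 0 | 1 | 1 | 1
1 | 0 | 1 | 0 | 1 | 1
1 | 0 | 1 | 1 | 0 | 0
1 | 1 | 0 | 0 | 1 | 1
1 | 1 | 0 | 1 | 0 | 0
1 | 1 | 1 | 0 | 0 | 0
1 | 1 | 1 | 1 | 1 | 1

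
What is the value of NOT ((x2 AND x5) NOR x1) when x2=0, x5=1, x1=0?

Substituting: NOT ((0 AND 1) NOR 0)
= 0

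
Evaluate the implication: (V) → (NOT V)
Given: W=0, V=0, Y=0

Antecedent (V) = 0; consequent (NOT V) = 1.
0 → 1 = 1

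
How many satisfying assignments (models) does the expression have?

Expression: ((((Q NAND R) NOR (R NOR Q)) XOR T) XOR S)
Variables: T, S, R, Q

Satisfying assignments: (0,0,1,1), (0,1,0,0), (0,1,0,1), (0,1,1,0), (1,0,0,0), (1,0,0,1), (1,0,1,0), (1,1,1,1)
Count: 8 out of 16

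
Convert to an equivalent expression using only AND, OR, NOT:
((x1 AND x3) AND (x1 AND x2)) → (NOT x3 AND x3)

NOT ((x1 AND x3) AND (x1 AND x2)) OR (NOT x3 AND x3)
(Implication elimination: A → B = NOT A OR B)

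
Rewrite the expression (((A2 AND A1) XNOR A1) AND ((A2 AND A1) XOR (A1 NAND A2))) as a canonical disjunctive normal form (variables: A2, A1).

(NOT A2 AND NOT A1) OR (A2 AND NOT A1) OR (A2 AND A1)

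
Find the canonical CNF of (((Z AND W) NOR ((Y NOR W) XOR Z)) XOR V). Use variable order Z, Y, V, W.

(Z OR Y OR V OR W) AND (Z OR Y OR NOT V OR NOT W) AND (Z OR NOT Y OR NOT V OR W) AND (Z OR NOT Y OR NOT V OR NOT W) AND (NOT Z OR Y OR V OR NOT W) AND (NOT Z OR Y OR NOT V OR W) AND (NOT Z OR NOT Y OR V OR W) AND (NOT Z OR NOT Y OR V OR NOT W)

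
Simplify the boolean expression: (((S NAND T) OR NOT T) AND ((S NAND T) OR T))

By distribution ((E OR v) AND (E OR NOT v) = E):
= (S NAND T)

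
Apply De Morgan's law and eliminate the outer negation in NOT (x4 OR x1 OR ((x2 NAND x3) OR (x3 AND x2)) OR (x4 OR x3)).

NOT x4 AND NOT x1 AND NOT ((x2 NAND x3) OR (x3 AND x2)) AND NOT (x4 OR x3)
De Morgan's: NOT(OR of terms) = AND of negations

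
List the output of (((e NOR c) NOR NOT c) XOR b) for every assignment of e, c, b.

e | c | b | Output
------------------
0 | 0 | 0 | 0
0 | 0 | 1 | 1
0 | 1 | 0 | 1
0 | 1 | 1 | 0
1 | 0 | 0 | 0
1 | 0 | 1 | 1
1 | 1 | 0 | 1
1 | 1 | 1 | 0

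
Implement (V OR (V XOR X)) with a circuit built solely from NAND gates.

((V NAND V) NAND (((V NAND (V NAND X)) NAND (X NAND (V NAND X))) NAND ((V NAND (V NAND X)) NAND (X NAND (V NAND X)))))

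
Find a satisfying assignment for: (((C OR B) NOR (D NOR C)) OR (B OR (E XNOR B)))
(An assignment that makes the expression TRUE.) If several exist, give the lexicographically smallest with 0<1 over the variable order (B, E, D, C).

B=0, E=0, D=0, C=0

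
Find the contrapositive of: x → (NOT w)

Contrapositive: w → NOT x
Note: A statement and its contrapositive are logically equivalent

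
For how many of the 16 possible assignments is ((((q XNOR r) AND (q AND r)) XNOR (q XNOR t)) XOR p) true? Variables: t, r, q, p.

Satisfying assignments: (0,0,0,1), (0,0,1,0), (0,1,0,1), (0,1,1,1), (1,0,0,0), (1,0,1,1), (1,1,0,0), (1,1,1,0)
Count: 8 out of 16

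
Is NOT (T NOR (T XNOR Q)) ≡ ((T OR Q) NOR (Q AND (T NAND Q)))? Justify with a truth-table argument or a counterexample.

No. Counterexample: with T=1, Q=0, Expression 1 = 1 but Expression 2 = 0.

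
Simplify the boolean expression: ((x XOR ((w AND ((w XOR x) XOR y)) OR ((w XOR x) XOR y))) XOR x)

By XOR self-cancellation ((E XOR v) XOR v = E) then absorption (E OR (E AND v) = E):
= ((w XOR x) XOR y)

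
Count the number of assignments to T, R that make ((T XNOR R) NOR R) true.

Satisfying assignments: (1,0)
Count: 1 out of 4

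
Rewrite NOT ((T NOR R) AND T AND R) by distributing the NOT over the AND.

NOT (T NOR R) OR NOT T OR NOT R
De Morgan's: NOT(AND of terms) = OR of negations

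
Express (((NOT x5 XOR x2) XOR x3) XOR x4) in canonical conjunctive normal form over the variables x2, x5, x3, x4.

(x2 OR x5 OR x3 OR NOT x4) AND (x2 OR x5 OR NOT x3 OR x4) AND (x2 OR NOT x5 OR x3 OR x4) AND (x2 OR NOT x5 OR NOT x3 OR NOT x4) AND (NOT x2 OR x5 OR x3 OR x4) AND (NOT x2 OR x5 OR NOT x3 OR NOT x4) AND (NOT x2 OR NOT x5 OR x3 OR NOT x4) AND (NOT x2 OR NOT x5 OR NOT x3 OR x4)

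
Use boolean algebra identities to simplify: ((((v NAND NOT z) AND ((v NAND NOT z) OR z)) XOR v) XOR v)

By XOR self-cancellation ((E XOR v) XOR v = E) then absorption (E AND (E OR v) = E):
= (v NAND NOT z)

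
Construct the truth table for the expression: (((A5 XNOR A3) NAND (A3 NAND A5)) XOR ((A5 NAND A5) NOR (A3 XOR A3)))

A5 | A3 | Output
----------------
0 | 0 | 0
0 | 1 | 1
1 | 0 | 0
1 | 1 | 0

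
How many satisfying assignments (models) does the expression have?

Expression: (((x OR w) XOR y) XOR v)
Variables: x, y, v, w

Satisfying assignments: (0,0,0,1), (0,0,1,0), (0,1,0,0), (0,1,1,1), (1,0,0,0), (1,0,0,1), (1,1,1,0), (1,1,1,1)
Count: 8 out of 16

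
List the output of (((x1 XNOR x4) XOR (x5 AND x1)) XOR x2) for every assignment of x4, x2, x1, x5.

x4 | x2 | x1 | x5 | Output
--------------------------
0 | 0 | 0 | 0 | 1
0 | 0 | 0 | 1 | 1
0 | 0 | 1 | 0 | 0
0 | 0 | 1 | 1 | 1
0 | 1 | 0 | 0 | 0
0 | 1 | 0 | 1 | 0
0 | 1 | 1 | 0 | 1
0 | 1 | 1 | 1 | 0
1 | 0 | 0 | 0 | 0
1 | 0 | 0 | 1 | 0
1 | 0 | 1 | 0 | 1
1 | 0 | 1 | 1 | 0
1 | 1 | 0 | 0 | 1
1 | 1 | 0 | 1 | 1
1 | 1 | 1 | 0 | 0
1 | 1 | 1 | 1 | 1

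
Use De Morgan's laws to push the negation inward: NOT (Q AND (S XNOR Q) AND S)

NOT Q OR NOT (S XNOR Q) OR NOT S
De Morgan's: NOT(AND of terms) = OR of negations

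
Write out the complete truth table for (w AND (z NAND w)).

w | z | Output
--------------
0 | 0 | 0
0 | 1 | 0
1 | 0 | 1
1 | 1 | 0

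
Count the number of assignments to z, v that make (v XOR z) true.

Satisfying assignments: (0,1), (1,0)
Count: 2 out of 4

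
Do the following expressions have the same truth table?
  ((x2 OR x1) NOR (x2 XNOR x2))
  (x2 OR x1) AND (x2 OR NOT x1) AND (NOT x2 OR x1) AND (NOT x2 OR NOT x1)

Yes, they are equivalent — the two output columns agree on all 4 assignments:
x2 | x1 | Expression 1 | Expression 2
-------------------------------------
0 | 0 | 0 | 0
0 | 1 | 0 | 0
1 | 0 | 0 | 0
1 | 1 | 0 | 0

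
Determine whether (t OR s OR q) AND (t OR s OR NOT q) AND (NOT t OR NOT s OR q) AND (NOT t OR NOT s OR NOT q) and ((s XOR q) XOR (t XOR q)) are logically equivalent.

Yes, they are equivalent — the two output columns agree on all 8 assignments:
t | s | q | Expression 1 | Expression 2
---------------------------------------
0 | 0 | 0 | 0 | 0
0 | 0 | 1 | 0 | 0
0 | 1 | 0 | 1 | 1
0 | 1 | 1 | 1 | 1
1 | 0 | 0 | 1 | 1
1 | 0 | 1 | 1 | 1
1 | 1 | 0 | 0 | 0
1 | 1 | 1 | 0 | 0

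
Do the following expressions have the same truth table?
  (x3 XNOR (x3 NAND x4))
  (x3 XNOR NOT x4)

No. Counterexample: with x3=0, x4=1, Expression 1 = 0 but Expression 2 = 1.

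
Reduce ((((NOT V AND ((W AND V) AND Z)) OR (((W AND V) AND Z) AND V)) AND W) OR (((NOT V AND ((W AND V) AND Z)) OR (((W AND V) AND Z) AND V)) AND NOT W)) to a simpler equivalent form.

By distribution ((E AND v) OR (E AND NOT v) = E) then distribution ((E AND v) OR (E AND NOT v) = E):
= ((W AND V) AND Z)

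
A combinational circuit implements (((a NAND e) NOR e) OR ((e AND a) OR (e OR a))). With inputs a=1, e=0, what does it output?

Substituting: (((1 NAND 0) NOR 0) OR ((0 AND 1) OR (0 OR 1)))
= 1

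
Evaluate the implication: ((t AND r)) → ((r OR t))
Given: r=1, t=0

Antecedent ((t AND r)) = 0; consequent ((r OR t)) = 1.
0 → 1 = 1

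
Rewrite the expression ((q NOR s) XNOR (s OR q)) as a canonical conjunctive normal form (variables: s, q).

(s OR q) AND (s OR NOT q) AND (NOT s OR q) AND (NOT s OR NOT q)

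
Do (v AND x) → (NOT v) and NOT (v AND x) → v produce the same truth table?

No, Inverse is not equivalent to original (counterexample: v=0, x=0)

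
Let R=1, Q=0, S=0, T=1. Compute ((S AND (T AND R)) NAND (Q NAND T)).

Substituting: ((0 AND (1 AND 1)) NAND (0 NAND 1))
= 1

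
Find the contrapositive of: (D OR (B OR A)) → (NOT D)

Contrapositive: D → NOT (D OR (B OR A))
Note: A statement and its contrapositive are logically equivalent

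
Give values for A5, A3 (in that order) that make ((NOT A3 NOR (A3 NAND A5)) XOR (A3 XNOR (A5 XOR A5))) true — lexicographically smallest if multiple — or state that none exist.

A5=0, A3=0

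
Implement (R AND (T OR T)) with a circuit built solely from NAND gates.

((R NAND ((T NAND T) NAND (T NAND T))) NAND (R NAND ((T NAND T) NAND (T NAND T))))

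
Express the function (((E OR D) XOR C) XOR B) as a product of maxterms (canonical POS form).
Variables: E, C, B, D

ΠM(0, 3, 5, 6, 10, 11, 12, 13) = (E OR C OR B OR D) AND (E OR C OR NOT B OR NOT D) AND (E OR NOT C OR B OR NOT D) AND (E OR NOT C OR NOT B OR D) AND (NOT E OR C OR NOT B OR D) AND (NOT E OR C OR NOT B OR NOT D) AND (NOT E OR NOT C OR B OR D) AND (NOT E OR NOT C OR B OR NOT D)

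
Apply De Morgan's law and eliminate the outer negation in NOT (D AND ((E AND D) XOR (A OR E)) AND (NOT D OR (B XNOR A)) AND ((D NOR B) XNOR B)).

NOT D OR NOT ((E AND D) XOR (A OR E)) OR NOT (NOT D OR (B XNOR A)) OR NOT ((D NOR B) XNOR B)
De Morgan's: NOT(AND of terms) = OR of negations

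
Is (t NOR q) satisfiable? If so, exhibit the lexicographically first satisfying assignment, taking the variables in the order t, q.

t=0, q=0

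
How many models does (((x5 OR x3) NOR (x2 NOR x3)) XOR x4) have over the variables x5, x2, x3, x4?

Satisfying assignments: (0,0,0,1), (0,0,1,1), (0,1,0,0), (0,1,1,1), (1,0,0,1), (1,0,1,1), (1,1,0,1), (1,1,1,1)
Count: 8 out of 16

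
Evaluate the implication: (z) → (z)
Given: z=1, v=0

Antecedent (z) = 1; consequent (z) = 1.
1 → 1 = 1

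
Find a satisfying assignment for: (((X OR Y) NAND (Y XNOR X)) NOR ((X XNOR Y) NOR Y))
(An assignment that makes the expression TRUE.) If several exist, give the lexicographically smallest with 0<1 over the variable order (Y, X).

Y=1, X=1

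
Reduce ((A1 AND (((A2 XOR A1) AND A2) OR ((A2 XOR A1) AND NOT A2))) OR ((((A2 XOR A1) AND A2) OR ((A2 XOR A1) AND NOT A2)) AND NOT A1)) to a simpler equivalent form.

By distribution ((E AND v) OR (E AND NOT v) = E) then distribution ((E AND v) OR (E AND NOT v) = E):
= (A2 XOR A1)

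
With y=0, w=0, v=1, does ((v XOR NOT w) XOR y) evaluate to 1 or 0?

Substituting: ((1 XOR NOT 0) XOR 0)
= 0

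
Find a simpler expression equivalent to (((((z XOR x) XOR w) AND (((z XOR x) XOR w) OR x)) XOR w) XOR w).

By XOR self-cancellation ((E XOR v) XOR v = E) then absorption (E AND (E OR v) = E):
= ((z XOR x) XOR w)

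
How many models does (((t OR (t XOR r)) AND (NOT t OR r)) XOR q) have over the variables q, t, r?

Satisfying assignments: (0,0,1), (0,1,1), (1,0,0), (1,1,0)
Count: 4 out of 8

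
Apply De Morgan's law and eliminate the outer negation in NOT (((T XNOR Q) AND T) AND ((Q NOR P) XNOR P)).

NOT ((T XNOR Q) AND T) OR NOT ((Q NOR P) XNOR P)
De Morgan's: NOT(AND of terms) = OR of negations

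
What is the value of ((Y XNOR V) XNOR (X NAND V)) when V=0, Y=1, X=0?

Substituting: ((1 XNOR 0) XNOR (0 NAND 0))
= 0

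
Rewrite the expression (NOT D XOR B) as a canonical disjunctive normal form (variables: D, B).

(NOT D AND NOT B) OR (D AND B)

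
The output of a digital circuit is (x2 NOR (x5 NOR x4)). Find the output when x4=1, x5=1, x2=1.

Substituting: (1 NOR (1 NOR 1))
= 0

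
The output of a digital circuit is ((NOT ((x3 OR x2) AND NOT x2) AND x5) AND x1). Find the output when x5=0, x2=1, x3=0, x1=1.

Substituting: ((NOT ((0 OR 1) AND NOT 1) AND 0) AND 1)
= 0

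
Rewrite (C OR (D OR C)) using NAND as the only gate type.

((C NAND C) NAND (((D NAND D) NAND (C NAND C)) NAND ((D NAND D) NAND (C NAND C))))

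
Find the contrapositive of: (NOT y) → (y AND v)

Contrapositive: NOT (y AND v) → y
Note: A statement and its contrapositive are logically equivalent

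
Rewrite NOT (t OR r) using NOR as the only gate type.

(((t NOR r) NOR (t NOR r)) NOR ((t NOR r) NOR (t NOR r)))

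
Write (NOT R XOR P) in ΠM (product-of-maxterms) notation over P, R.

ΠM(1, 2) = (P OR NOT R) AND (NOT P OR R)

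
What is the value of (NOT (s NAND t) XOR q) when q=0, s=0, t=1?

Substituting: (NOT (0 NAND 1) XOR 0)
= 0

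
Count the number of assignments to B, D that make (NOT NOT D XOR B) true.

Satisfying assignments: (0,1), (1,0)
Count: 2 out of 4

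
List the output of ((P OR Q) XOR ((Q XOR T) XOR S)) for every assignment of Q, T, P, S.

Q | T | P | S | Output
----------------------
0 | 0 | 0 | 0 | 0
0 | 0 | 0 | 1 | 1
0 | 0 | 1 | 0 | 1
0 | 0 | 1 | 1 | 0
0 | 1 | 0 | 0 | 1
0 | 1 | 0 | 1 | 0
0 | 1 | 1 | 0 | 0
0 | 1 | 1 | 1 | 1
1 | 0 | 0 | 0 | 0
1 | 0 | 0 | 1 | 1
1 | 0 | 1 | 0 | 0
1 | 0 | 1 | 1 | 1
1 | 1 | 0 | 0 | 1
1 | 1 | 0 | 1 | 0
1 | 1 | 1 | 0 | 1
1 | 1 | 1 | 1 | 0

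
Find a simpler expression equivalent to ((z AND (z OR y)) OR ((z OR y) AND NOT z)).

By distribution ((E AND v) OR (E AND NOT v) = E):
= (z OR y)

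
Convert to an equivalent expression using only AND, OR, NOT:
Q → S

NOT Q OR S
(Implication elimination: A → B = NOT A OR B)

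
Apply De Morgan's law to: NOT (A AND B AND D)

NOT A OR NOT B OR NOT D
De Morgan's: NOT(AND of terms) = OR of negations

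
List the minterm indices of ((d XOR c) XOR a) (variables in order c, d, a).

Σm(1, 2, 4, 7) = (NOT c AND NOT d AND a) OR (NOT c AND d AND NOT a) OR (c AND NOT d AND NOT a) OR (c AND d AND a)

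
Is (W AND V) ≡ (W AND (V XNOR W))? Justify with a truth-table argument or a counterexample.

Yes, they are equivalent — the two output columns agree on all 4 assignments:
W | V | Expression 1 | Expression 2
-----------------------------------
0 | 0 | 0 | 0
0 | 1 | 0 | 0
1 | 0 | 0 | 0
1 | 1 | 1 | 1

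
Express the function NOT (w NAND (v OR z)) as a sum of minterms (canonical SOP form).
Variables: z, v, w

Σm(3, 5, 7) = (NOT z AND v AND w) OR (z AND NOT v AND w) OR (z AND v AND w)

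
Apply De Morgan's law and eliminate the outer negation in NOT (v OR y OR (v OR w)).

NOT v AND NOT y AND NOT (v OR w)
De Morgan's: NOT(OR of terms) = AND of negations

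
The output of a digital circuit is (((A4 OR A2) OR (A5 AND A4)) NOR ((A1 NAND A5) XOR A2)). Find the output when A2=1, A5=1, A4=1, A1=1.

Substituting: (((1 OR 1) OR (1 AND 1)) NOR ((1 NAND 1) XOR 1))
= 0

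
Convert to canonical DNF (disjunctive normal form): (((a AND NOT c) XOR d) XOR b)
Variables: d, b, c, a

(NOT d AND NOT b AND NOT c AND a) OR (NOT d AND b AND NOT c AND NOT a) OR (NOT d AND b AND c AND NOT a) OR (NOT d AND b AND c AND a) OR (d AND NOT b AND NOT c AND NOT a) OR (d AND NOT b AND c AND NOT a) OR (d AND NOT b AND c AND a) OR (d AND b AND NOT c AND a)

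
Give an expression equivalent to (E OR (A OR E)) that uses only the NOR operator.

((E NOR ((A NOR E) NOR (A NOR E))) NOR (E NOR ((A NOR E) NOR (A NOR E))))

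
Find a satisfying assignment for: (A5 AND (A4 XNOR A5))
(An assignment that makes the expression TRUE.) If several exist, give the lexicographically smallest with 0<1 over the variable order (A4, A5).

A4=1, A5=1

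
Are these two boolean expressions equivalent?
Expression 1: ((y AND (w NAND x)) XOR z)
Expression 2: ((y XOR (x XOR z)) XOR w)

No. Counterexample: with x=0, w=1, z=0, y=0, Expression 1 = 0 but Expression 2 = 1.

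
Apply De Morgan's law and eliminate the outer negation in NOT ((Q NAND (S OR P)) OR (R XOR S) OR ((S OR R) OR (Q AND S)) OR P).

NOT (Q NAND (S OR P)) AND NOT (R XOR S) AND NOT ((S OR R) OR (Q AND S)) AND NOT P
De Morgan's: NOT(OR of terms) = AND of negations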